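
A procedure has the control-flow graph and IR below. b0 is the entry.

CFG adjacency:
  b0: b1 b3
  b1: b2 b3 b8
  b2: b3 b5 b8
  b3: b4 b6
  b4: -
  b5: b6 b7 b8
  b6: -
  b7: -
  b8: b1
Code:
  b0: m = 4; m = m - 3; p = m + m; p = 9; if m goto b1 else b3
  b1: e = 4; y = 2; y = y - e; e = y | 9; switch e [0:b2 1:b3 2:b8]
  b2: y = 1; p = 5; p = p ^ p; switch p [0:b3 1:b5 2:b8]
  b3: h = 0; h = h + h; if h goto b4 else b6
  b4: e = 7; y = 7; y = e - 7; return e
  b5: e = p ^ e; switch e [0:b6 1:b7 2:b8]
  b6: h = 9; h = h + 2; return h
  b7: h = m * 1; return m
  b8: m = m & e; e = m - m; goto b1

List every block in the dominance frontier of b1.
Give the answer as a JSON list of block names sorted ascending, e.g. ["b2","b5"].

Answer: ["b1", "b3", "b6"]

Working:
idom tree: b1←b0 b2←b1 b3←b0 b4←b3 b5←b2 b6←b0 b7←b5 b8←b1
Join-block Dom:
  b1: preds {b0,b8}: {b0} ∩ {b0,b1,b8} = {b0}; idom=b0
  b3: preds {b0,b1,b2}: {b0} ∩ {b0,b1} ∩ {b0,b1,b2} = {b0}; idom=b0
  b6: preds {b3,b5}: {b0,b3} ∩ {b0,b1,b2,b5} = {b0}; idom=b0
  b8: preds {b1,b2,b5}: {b0,b1} ∩ {b0,b1,b2} ∩ {b0,b1,b2,b5} = {b0,b1}; idom=b1

DF derivation:
  b1←b0: walk · to b0
  b1←b8: walk b8→b1 to b0
  b3←b0: walk · to b0
  b3←b1: walk b1 to b0
  b3←b2: walk b2→b1 to b0
  b6←b3: walk b3 to b0
  b6←b5: walk b5→b2→b1 to b0
  b8←b1: walk · to b1
  b8←b2: walk b2 to b1
  b8←b5: walk b5→b2 to b1
  b0 → ∅
  b1 → {b1,b3,b6}
  b2 → {b3,b6,b8}
  b3 → {b6}
  b4 → ∅
  b5 → {b6,b8}
  b6 → ∅
  b7 → ∅
  b8 → {b1}

DF(b1) = ["b1", "b3", "b6"]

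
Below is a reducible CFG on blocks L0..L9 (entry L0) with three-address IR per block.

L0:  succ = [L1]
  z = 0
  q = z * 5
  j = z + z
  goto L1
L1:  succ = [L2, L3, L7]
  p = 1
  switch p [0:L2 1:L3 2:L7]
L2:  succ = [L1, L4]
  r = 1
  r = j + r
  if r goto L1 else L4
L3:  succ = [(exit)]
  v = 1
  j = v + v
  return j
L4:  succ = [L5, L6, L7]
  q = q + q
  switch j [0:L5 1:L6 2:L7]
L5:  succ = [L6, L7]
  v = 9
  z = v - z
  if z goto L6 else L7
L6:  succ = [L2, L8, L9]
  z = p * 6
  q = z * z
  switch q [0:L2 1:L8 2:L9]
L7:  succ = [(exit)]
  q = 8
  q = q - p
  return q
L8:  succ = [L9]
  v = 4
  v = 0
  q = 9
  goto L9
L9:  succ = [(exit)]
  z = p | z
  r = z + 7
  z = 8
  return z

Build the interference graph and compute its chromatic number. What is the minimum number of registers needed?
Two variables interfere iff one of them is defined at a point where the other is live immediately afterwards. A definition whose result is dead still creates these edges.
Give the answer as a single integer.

def/use:
  L0 def {j,q,z} use ∅
  L1 def {p} use ∅
  L2 def {r} use {j}
  L3 def {j,v} use ∅
  L4 def {q} use {j,q}
  L5 def {v,z} use {z}
  L6 def {q,z} use {p}
  L7 def {q} use {p}
  L8 def {q,v} use ∅
  L9 def {r,z} use {p,z}

Backward fixpoint:
  live L0: ∅→{j,q,z}
  live L1: {j,q,z}→{j,p,q,z}
  live L2: {j,p,q,z}→{j,p,q,z}
  live L3: ∅→∅
  live L4: {j,p,q,z}→{j,p,z}
  live L5: {j,p,z}→{j,p}
  live L6: {j,p}→{j,p,q,z}
  live L7: {p}→∅
  live L8: {p,z}→{p,z}
  live L9: {p,z}→∅

Interfere edges:
  j↔{p,q,r,v,z}
  p↔{j,q,r,v,z}
  q↔{j,p,r,z}
  r↔{j,p,q,z}
  v↔{j,p,z}
  z↔{j,p,q,r,v}

Colouring:
  clique {j,p,q,r,z} ⇒ need ≥ 5
  5-colouring: r0={j}  r1={p}  r2={z}  r3={q,v}  r4={r}
  χ = 5

Answer: 5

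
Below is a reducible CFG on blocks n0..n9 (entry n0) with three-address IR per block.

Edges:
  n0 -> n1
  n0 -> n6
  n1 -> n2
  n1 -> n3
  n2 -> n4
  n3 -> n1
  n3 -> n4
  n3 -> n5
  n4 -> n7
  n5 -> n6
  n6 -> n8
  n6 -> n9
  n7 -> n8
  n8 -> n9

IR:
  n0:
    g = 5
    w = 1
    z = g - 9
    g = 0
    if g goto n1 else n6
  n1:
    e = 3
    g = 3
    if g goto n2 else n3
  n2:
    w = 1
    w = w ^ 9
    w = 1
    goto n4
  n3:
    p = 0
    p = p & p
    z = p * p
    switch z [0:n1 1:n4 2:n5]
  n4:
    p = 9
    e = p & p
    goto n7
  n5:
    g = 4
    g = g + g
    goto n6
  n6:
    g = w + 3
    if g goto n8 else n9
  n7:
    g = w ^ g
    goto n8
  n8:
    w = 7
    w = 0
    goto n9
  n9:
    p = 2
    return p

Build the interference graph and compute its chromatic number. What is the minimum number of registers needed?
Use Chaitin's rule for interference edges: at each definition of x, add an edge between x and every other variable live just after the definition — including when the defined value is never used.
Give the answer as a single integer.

Answer: 3

Working:
def/use:
  n0: def={g,w,z} ue=∅
  n1: def={e,g} ue=∅
  n2: def={w} ue=∅
  n3: def={p,z} ue=∅
  n4: def={e,p} ue=∅
  n5: def={g} ue=∅
  n6: def={g} ue={w}
  n7: def={g} ue={g,w}
  n8: def={w} ue=∅
  n9: def={p} ue=∅

Liveness:
  live n0: ∅→{w}
  live n1: {w}→{g,w}
  live n2: {g}→{g,w}
  live n3: {g,w}→{g,w}
  live n4: {g,w}→{g,w}
  live n5: {w}→{w}
  live n6: {w}→∅
  live n7: {g,w}→∅
  live n8: ∅→∅
  live n9: ∅→∅

Conflict graph:
  e: {g,w}
  g: {e,p,w,z}
  p: {g,w}
  w: {e,g,p,z}
  z: {g,w}

Registers:
  clique {e,g,w} ⇒ need ≥ 3
  assign e→c2 g→c0 p→c2 w→c1 z→c2 — no edge inside a register ⇒ χ ≤ 3
  χ = 3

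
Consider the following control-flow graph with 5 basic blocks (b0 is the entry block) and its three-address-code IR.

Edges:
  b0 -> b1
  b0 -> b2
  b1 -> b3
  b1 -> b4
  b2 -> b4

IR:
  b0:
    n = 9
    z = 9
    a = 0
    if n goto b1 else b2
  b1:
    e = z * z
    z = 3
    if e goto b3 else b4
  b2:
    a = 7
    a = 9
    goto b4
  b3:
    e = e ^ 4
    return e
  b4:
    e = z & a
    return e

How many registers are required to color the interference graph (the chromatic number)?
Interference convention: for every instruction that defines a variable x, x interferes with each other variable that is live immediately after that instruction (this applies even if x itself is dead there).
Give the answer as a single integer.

Answer: 3

Derivation:
def/use:
  b0: {a,n,z} / ∅
  b1: {e,z} / {z}
  b2: {a} / ∅
  b3: {e} / {e}
  b4: {e} / {a,z}

Live sets:
  live b0: ∅→{a,z}
  live b1: {a,z}→{a,e,z}
  live b2: {z}→{a,z}
  live b3: {e}→∅
  live b4: {a,z}→∅

Interference:
  a — {e,n,z}
  e — {a,z}
  n — {a,z}
  z — {a,e,n}

Registers:
  clique {a,e,z} ⇒ need ≥ 3
  assign a→c0 e→c2 n→c2 z→c1 — no edge inside a register ⇒ χ ≤ 3
  χ = 3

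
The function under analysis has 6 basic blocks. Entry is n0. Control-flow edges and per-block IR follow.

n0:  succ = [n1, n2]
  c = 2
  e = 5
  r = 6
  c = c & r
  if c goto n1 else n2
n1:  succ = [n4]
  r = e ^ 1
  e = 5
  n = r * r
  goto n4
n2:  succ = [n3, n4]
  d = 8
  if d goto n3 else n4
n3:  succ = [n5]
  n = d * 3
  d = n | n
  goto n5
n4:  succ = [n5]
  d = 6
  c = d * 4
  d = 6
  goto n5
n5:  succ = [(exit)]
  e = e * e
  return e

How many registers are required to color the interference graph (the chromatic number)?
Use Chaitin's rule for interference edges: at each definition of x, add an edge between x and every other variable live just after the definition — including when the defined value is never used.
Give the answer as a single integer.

Answer: 3

Derivation:
Block summaries:
  n0: def={c,e,r} ue=∅
  n1: def={e,n,r} ue={e}
  n2: def={d} ue=∅
  n3: def={d,n} ue={d}
  n4: def={c,d} ue=∅
  n5: def={e} ue={e}

Liveness:
  n0: in=∅ out={e}
  n1: in={e} out={e}
  n2: in={e} out={d,e}
  n3: in={d,e} out={e}
  n4: in={e} out={e}
  n5: in={e} out=∅

Interfere edges:
  c↔{e,r}
  d↔{e}
  e↔{c,d,n,r}
  n↔{e}
  r↔{c,e}

Chromatic number:
  lower bound: {c,e,r} mutually conflict ⇒ χ ≥ 3
  3-colouring: r0={e}  r1={c,d,n}  r2={r}
  χ = 3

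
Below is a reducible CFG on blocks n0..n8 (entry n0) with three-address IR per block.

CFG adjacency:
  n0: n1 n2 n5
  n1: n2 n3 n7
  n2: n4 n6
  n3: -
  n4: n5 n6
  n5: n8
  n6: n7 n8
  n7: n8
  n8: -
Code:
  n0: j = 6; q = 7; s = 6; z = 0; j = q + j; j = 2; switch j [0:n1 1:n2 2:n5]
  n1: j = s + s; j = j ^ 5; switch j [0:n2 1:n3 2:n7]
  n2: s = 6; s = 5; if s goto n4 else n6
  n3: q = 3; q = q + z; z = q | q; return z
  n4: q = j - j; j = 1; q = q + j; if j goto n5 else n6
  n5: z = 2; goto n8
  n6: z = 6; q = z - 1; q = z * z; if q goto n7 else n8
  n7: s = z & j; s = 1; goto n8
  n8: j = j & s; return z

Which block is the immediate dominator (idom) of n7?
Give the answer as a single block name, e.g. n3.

Answer: n0

Derivation:
idom tree: n1←n0 n2←n0 n3←n1 n4←n2 n5←n0 n6←n2 n7←n0 n8←n0
Join-block Dom:
  n2: preds {n0,n1}: {n0} ∩ {n0,n1} = {n0}; idom=n0
  n5: preds {n0,n4}: {n0} ∩ {n0,n2,n4} = {n0}; idom=n0
  n6: preds {n2,n4}: {n0,n2} ∩ {n0,n2,n4} = {n0,n2}; idom=n2
  n7: preds {n1,n6}: {n0,n1} ∩ {n0,n2,n6} = {n0}; idom=n0
  n8: preds {n5,n6,n7}: {n0,n5} ∩ {n0,n2,n6} ∩ {n0,n7} = {n0}; idom=n0

idom(n7) = n0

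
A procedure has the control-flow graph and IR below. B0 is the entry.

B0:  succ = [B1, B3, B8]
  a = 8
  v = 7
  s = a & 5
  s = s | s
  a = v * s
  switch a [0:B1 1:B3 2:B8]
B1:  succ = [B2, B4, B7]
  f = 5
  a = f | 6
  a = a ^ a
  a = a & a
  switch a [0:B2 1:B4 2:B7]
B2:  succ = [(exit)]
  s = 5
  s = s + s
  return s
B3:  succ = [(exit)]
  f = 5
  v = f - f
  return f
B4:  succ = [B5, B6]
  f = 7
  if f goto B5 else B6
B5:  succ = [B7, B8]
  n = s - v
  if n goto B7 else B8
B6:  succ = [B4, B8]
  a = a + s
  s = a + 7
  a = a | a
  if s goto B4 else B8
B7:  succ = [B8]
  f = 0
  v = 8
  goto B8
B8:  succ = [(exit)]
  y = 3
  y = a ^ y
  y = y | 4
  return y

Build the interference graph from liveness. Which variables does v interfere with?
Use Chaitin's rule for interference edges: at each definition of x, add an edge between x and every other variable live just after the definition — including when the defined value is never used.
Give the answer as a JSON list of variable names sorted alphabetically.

Block summaries:
  B0: {a,s,v} / ∅
  B1: {a,f} / ∅
  B2: {s} / ∅
  B3: {f,v} / ∅
  B4: {f} / ∅
  B5: {n} / {s,v}
  B6: {a,s} / {a,s}
  B7: {f,v} / ∅
  B8: {y} / {a}

Liveness:
  B0: in=∅ out={a,s,v}
  B1: in={s,v} out={a,s,v}
  B2: in=∅ out=∅
  B3: in=∅ out=∅
  B4: in={a,s,v} out={a,s,v}
  B5: in={a,s,v} out={a}
  B6: in={a,s,v} out={a,s,v}
  B7: in={a} out={a}
  B8: in={a} out=∅

Conflict graph:
  a: {f,n,s,v,y}
  f: {a,s,v}
  n: {a}
  s: {a,f,v}
  v: {a,f,s}
  y: {a}

N(v) = ["a", "f", "s"]

Answer: ["a", "f", "s"]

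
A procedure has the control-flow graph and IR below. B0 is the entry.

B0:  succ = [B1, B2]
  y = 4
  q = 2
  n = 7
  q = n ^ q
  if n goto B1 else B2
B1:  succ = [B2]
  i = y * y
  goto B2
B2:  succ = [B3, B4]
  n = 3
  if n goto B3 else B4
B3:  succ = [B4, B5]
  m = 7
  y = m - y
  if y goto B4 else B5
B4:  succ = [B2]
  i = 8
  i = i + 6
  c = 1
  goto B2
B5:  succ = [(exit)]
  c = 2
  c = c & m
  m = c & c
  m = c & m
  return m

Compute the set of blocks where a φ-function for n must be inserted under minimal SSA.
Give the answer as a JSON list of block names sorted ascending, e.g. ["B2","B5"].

Answer: ["B2"]

Derivation:
idom tree: B1←B0 B2←B0 B3←B2 B4←B2 B5←B3
Join-block Dom:
  B2: preds {B0,B1,B4}: {B0} ∩ {B0,B1} ∩ {B0,B2,B4} = {B0}; idom=B0
  B4: preds {B2,B3}: {B0,B2} ∩ {B0,B2,B3} = {B0,B2}; idom=B2

DF walk-up:
  B2←B0: walk · to B0
  B2←B1: walk B1 to B0
  B2←B4: walk B4→B2 to B0
  B4←B2: walk · to B2
  B4←B3: walk B3 to B2
  B0: DF=∅
  B1: DF={B2}
  B2: DF={B2}
  B3: DF={B4}
  B4: DF={B2}
  B5: DF=∅

φ for n: defs {B0,B2}
  DF⁺ = {B2}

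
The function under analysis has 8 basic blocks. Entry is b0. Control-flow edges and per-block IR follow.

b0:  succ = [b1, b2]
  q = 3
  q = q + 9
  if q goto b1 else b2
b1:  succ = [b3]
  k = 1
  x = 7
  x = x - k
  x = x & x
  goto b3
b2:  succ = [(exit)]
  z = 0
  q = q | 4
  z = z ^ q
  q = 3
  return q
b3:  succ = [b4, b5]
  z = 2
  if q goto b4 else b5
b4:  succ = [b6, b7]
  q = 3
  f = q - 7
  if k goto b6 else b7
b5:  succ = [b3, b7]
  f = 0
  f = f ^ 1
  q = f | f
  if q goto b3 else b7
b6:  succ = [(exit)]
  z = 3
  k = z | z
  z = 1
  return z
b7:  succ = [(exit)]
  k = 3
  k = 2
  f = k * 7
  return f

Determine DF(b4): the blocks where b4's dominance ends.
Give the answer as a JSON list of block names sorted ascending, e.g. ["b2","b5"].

idom tree: b1←b0 b2←b0 b3←b1 b4←b3 b5←b3 b6←b4 b7←b3
Dom at joins:
  b3: preds {b1,b5}: {b0,b1} ∩ {b0,b1,b3,b5} = {b0,b1}; idom=b1
  b7: preds {b4,b5}: {b0,b1,b3,b4} ∩ {b0,b1,b3,b5} = {b0,b1,b3}; idom=b3

DF walk-up:
  b3←b1: walk · to b1
  b3←b5: walk b5→b3 to b1
  b7←b4: walk b4 to b3
  b7←b5: walk b5 to b3
  b0: DF=∅
  b1: DF=∅
  b2: DF=∅
  b3: DF={b3}
  b4: DF={b7}
  b5: DF={b3,b7}
  b6: DF=∅
  b7: DF=∅

DF(b4) = ["b7"]

Answer: ["b7"]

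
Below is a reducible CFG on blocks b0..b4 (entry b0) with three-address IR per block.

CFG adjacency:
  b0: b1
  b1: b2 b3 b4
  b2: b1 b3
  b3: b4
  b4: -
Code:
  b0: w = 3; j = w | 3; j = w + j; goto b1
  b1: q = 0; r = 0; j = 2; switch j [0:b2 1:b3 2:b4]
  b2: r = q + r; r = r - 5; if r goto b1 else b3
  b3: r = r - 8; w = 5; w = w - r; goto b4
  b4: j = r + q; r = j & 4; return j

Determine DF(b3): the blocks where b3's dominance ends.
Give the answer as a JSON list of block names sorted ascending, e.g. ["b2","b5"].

Answer: ["b4"]

Derivation:
idom tree: b1←b0 b2←b1 b3←b1 b4←b1
Join-block Dom:
  b1: preds {b0,b2}: {b0} ∩ {b0,b1,b2} = {b0}; idom=b0
  b3: preds {b1,b2}: {b0,b1} ∩ {b0,b1,b2} = {b0,b1}; idom=b1
  b4: preds {b1,b3}: {b0,b1} ∩ {b0,b1,b3} = {b0,b1}; idom=b1

DF derivation:
  join b1 pred b0: · stop@b0
  join b1 pred b2: b2→b1 stop@b0
  join b3 pred b1: · stop@b1
  join b3 pred b2: b2 stop@b1
  join b4 pred b1: · stop@b1
  join b4 pred b3: b3 stop@b1
  b0: DF=∅
  b1: DF={b1}
  b2: DF={b1,b3}
  b3: DF={b4}
  b4: DF=∅

DF(b3) = ["b4"]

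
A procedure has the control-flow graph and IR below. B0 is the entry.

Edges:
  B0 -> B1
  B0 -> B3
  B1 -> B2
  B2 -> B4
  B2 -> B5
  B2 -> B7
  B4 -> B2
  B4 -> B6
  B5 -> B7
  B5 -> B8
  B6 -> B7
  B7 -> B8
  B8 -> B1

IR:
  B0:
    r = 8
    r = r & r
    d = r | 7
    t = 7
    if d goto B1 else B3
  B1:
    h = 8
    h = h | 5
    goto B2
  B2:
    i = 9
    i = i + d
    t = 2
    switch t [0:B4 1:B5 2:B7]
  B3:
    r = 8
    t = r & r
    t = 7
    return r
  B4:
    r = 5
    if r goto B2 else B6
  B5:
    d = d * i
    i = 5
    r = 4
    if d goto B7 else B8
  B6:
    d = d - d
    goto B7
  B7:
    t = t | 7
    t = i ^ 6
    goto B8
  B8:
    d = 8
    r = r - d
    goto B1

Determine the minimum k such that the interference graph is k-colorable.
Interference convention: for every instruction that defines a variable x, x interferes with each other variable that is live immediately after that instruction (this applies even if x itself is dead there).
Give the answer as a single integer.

def/use:
  B0: {d,r,t} / ∅
  B1: {h} / ∅
  B2: {i,t} / {d}
  B3: {r,t} / ∅
  B4: {r} / ∅
  B5: {d,i,r} / {d,i}
  B6: {d} / {d}
  B7: {t} / {i,t}
  B8: {d,r} / {r}

Live sets:
  B0 li=∅ lo={d,r}
  B1 li={d,r} lo={d,r}
  B2 li={d,r} lo={d,i,r,t}
  B3 li=∅ lo=∅
  B4 li={d,i,t} lo={d,i,r,t}
  B5 li={d,i,t} lo={i,r,t}
  B6 li={d,i,r,t} lo={i,r,t}
  B7 li={i,r,t} lo={r}
  B8 li={r} lo={d,r}

Interference:
  d — {h,i,r,t}
  h — {d,r}
  i — {d,r,t}
  r — {d,h,i,t}
  t — {d,i,r}

Registers:
  {d,i,r,t} pairwise interfere (4-clique) ⇒ χ ≥ 4
  4-colouring: r0={d}  r1={r}  r2={h,i}  r3={t}
  χ = 4

Answer: 4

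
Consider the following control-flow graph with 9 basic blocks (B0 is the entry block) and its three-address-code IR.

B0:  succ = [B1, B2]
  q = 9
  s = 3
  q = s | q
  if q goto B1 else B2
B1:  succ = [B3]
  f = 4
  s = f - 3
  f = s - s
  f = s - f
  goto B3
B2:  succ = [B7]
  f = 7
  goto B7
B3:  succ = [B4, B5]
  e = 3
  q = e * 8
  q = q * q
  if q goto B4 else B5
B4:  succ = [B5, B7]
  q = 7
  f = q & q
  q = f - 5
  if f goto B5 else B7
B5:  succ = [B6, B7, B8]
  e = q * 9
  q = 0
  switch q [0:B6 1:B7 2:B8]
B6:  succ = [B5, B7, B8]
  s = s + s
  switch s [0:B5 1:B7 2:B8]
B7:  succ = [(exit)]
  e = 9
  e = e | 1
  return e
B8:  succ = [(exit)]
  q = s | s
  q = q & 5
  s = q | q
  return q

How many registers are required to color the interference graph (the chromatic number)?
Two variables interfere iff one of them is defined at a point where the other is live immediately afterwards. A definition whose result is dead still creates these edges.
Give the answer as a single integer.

Per-block:
  B0: def={q,s} ue=∅
  B1: def={f,s} ue=∅
  B2: def={f} ue=∅
  B3: def={e,q} ue=∅
  B4: def={f,q} ue=∅
  B5: def={e,q} ue={q}
  B6: def={s} ue={s}
  B7: def={e} ue=∅
  B8: def={q,s} ue={s}

Live sets:
  B0 li=∅ lo=∅
  B1 li=∅ lo={s}
  B2 li=∅ lo=∅
  B3 li={s} lo={q,s}
  B4 li={s} lo={q,s}
  B5 li={q,s} lo={q,s}
  B6 li={q,s} lo={q,s}
  B7 li=∅ lo=∅
  B8 li={s} lo=∅

Conflict graph:
  e — {s}
  f — {q,s}
  q — {f,s}
  s — {e,f,q}

Colouring:
  clique {f,q,s} ⇒ need ≥ 3
  3-colouring: c0={s}  c1={e,f}  c2={q}
  χ = 3

Answer: 3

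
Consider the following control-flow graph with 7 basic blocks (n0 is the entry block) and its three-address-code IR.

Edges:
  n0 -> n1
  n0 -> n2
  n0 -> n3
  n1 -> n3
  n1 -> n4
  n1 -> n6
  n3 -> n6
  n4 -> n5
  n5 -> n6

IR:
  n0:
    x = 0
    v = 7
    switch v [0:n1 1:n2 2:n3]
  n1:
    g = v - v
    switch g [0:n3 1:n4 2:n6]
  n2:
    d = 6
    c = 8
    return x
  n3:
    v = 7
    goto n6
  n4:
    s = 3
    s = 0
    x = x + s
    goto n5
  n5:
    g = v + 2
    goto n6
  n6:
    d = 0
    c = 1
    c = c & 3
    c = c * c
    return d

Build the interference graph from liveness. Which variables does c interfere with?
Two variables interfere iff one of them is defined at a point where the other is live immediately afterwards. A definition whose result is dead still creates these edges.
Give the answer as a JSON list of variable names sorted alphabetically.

Block summaries:
  n0: def={v,x} ue=∅
  n1: def={g} ue={v}
  n2: def={c,d} ue={x}
  n3: def={v} ue=∅
  n4: def={s,x} ue={x}
  n5: def={g} ue={v}
  n6: def={c,d} ue=∅

Liveness:
  n0 li=∅ lo={v,x}
  n1 li={v,x} lo={v,x}
  n2 li={x} lo=∅
  n3 li=∅ lo=∅
  n4 li={v,x} lo={v}
  n5 li={v} lo=∅
  n6 li=∅ lo=∅

Conflict graph:
  c↔{d,x}
  d↔{c,x}
  g↔{v,x}
  s↔{v,x}
  v↔{g,s,x}
  x↔{c,d,g,s,v}

N(c) = ["d", "x"]

Answer: ["d", "x"]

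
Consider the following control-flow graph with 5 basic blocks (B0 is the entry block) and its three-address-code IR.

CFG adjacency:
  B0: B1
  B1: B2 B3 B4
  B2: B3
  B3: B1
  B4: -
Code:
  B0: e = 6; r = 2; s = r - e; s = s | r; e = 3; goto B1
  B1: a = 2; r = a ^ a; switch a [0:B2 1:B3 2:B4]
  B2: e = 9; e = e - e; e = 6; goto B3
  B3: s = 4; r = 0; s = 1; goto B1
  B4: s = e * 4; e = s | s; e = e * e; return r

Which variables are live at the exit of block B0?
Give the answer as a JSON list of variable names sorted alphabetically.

Per-block:
  B0: {e,r,s} / ∅
  B1: {a,r} / ∅
  B2: {e} / ∅
  B3: {r,s} / ∅
  B4: {e,s} / {e,r}

Live sets:
  B0 li=∅ lo={e}
  B1 li={e} lo={e,r}
  B2 li=∅ lo={e}
  B3 li={e} lo={e}
  B4 li={e,r} lo=∅

live-out(B0) = ["e"]

Answer: ["e"]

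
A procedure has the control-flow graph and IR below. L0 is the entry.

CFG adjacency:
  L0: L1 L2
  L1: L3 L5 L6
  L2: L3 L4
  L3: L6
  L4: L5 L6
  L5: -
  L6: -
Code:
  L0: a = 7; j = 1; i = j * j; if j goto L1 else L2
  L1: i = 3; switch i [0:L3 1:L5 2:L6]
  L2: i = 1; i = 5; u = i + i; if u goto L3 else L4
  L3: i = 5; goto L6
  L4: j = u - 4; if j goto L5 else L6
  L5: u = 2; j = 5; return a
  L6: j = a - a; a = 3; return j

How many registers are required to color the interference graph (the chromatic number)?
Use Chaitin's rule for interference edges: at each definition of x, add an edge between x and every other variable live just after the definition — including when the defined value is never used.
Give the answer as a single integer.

Block summaries:
  L0 def {a,i,j} use ∅
  L1 def {i} use ∅
  L2 def {i,u} use ∅
  L3 def {i} use ∅
  L4 def {j} use {u}
  L5 def {j,u} use {a}
  L6 def {a,j} use {a}

Backward fixpoint:
  L0 li=∅ lo={a}
  L1 li={a} lo={a}
  L2 li={a} lo={a,u}
  L3 li={a} lo={a}
  L4 li={a,u} lo={a}
  L5 li={a} lo=∅
  L6 li={a} lo=∅

Interfere edges:
  a: {i,j,u}
  i: {a,j}
  j: {a,i}
  u: {a}

Registers:
  lower bound: {a,i,j} mutually conflict ⇒ χ ≥ 3
  assign a→r0 i→r1 j→r2 u→r1 — no edge inside a register ⇒ χ ≤ 3
  χ = 3

Answer: 3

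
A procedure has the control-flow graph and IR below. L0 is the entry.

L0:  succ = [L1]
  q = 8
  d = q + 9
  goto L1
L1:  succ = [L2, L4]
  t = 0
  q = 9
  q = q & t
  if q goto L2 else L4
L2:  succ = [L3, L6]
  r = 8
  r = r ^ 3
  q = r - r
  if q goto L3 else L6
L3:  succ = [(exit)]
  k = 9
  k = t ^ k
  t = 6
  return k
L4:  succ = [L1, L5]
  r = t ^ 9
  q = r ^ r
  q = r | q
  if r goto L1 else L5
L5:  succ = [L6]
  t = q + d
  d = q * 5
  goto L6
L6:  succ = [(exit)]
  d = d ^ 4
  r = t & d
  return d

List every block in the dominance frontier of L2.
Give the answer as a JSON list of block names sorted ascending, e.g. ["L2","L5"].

idom tree: L1←L0 L2←L1 L3←L2 L4←L1 L5←L4 L6←L1
Join-block Dom:
  L1: preds {L0,L4}: {L0} ∩ {L0,L1,L4} = {L0}; idom=L0
  L6: preds {L2,L5}: {L0,L1,L2} ∩ {L0,L1,L4,L5} = {L0,L1}; idom=L1

DF derivation:
  join L1 pred L0: · stop@L0
  join L1 pred L4: L4→L1 stop@L0
  join L6 pred L2: L2 stop@L1
  join L6 pred L5: L5→L4 stop@L1
  DF(L0)=∅
  DF(L1)={L1}
  DF(L2)={L6}
  DF(L3)=∅
  DF(L4)={L1,L6}
  DF(L5)={L6}
  DF(L6)=∅

DF(L2) = ["L6"]

Answer: ["L6"]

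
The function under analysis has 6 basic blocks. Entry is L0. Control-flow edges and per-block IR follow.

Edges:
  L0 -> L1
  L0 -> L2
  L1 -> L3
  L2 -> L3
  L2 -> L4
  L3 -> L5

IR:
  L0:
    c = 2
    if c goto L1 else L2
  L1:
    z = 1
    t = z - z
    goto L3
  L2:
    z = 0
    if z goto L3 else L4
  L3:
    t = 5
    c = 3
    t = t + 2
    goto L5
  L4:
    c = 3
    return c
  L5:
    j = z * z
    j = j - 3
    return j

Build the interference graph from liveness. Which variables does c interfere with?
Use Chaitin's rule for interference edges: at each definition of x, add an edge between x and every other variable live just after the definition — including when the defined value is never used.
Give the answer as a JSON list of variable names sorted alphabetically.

Per-block:
  L0: def={c} ue=∅
  L1: def={t,z} ue=∅
  L2: def={z} ue=∅
  L3: def={c,t} ue=∅
  L4: def={c} ue=∅
  L5: def={j} ue={z}

Liveness:
  L0: in=∅ out=∅
  L1: in=∅ out={z}
  L2: in=∅ out={z}
  L3: in={z} out={z}
  L4: in=∅ out=∅
  L5: in={z} out=∅

Interfere edges:
  c: {t,z}
  j: ∅
  t: {c,z}
  z: {c,t}

N(c) = ["t", "z"]

Answer: ["t", "z"]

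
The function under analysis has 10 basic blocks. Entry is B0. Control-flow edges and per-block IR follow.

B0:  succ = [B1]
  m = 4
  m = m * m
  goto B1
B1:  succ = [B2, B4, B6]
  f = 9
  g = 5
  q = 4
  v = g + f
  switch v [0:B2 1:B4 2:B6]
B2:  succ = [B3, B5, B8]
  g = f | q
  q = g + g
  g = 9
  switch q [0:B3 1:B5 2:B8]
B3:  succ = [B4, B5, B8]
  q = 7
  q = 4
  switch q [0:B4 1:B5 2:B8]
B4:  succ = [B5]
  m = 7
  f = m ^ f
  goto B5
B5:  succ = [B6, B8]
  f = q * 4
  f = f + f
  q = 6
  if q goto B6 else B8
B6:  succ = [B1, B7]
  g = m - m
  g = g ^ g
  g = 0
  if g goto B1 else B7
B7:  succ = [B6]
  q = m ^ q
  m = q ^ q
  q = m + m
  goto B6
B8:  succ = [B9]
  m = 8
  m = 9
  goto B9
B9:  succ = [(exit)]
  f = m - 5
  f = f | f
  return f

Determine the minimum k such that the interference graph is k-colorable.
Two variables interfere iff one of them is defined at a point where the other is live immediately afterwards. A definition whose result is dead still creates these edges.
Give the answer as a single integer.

Answer: 4

Analysis:
Block summaries:
  B0: def={m} ue=∅
  B1: def={f,g,q,v} ue=∅
  B2: def={g,q} ue={f,q}
  B3: def={q} ue=∅
  B4: def={f,m} ue={f}
  B5: def={f,q} ue={q}
  B6: def={g} ue={m}
  B7: def={m,q} ue={m,q}
  B8: def={m} ue=∅
  B9: def={f} ue={m}

Backward fixpoint:
  live B0: ∅→{m}
  live B1: {m}→{f,m,q}
  live B2: {f,m,q}→{f,m,q}
  live B3: {f,m}→{f,m,q}
  live B4: {f,q}→{m,q}
  live B5: {m,q}→{m,q}
  live B6: {m,q}→{m,q}
  live B7: {m,q}→{m,q}
  live B8: ∅→{m}
  live B9: {m}→∅

Interfere edges:
  f: {g,m,q,v}
  g: {f,m,q}
  m: {f,g,q,v}
  q: {f,g,m,v}
  v: {f,m,q}

Chromatic number:
  lower bound: {f,g,m,q} mutually conflict ⇒ χ ≥ 4
  4-colouring: R0={f}  R1={m}  R2={q}  R3={g,v}
  χ = 4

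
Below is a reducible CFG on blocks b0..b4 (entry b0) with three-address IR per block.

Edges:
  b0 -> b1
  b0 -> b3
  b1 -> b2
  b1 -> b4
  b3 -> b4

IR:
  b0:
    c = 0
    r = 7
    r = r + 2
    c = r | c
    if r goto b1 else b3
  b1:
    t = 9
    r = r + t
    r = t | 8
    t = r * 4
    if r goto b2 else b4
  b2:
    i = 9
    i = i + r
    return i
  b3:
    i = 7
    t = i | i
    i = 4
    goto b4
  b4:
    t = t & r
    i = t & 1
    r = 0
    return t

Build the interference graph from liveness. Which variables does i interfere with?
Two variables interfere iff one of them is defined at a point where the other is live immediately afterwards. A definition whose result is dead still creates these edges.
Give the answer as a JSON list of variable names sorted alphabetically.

def/use:
  b0: def={c,r} ue=∅
  b1: def={r,t} ue={r}
  b2: def={i} ue={r}
  b3: def={i,t} ue=∅
  b4: def={i,r,t} ue={r,t}

Backward fixpoint:
  b0 li=∅ lo={r}
  b1 li={r} lo={r,t}
  b2 li={r} lo=∅
  b3 li={r} lo={r,t}
  b4 li={r,t} lo=∅

Interfere edges:
  c: {r}
  i: {r,t}
  r: {c,i,t}
  t: {i,r}

N(i) = ["r", "t"]

Answer: ["r", "t"]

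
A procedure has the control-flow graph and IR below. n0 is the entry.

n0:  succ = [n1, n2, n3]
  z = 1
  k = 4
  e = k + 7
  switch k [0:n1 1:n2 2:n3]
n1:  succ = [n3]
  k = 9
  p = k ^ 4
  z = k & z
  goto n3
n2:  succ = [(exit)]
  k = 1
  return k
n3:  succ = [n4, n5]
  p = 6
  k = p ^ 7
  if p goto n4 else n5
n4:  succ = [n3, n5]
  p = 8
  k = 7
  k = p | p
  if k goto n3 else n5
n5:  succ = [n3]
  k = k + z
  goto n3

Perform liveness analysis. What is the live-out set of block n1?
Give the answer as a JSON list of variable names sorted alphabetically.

Block summaries:
  n0: {e,k,z} / ∅
  n1: {k,p,z} / {z}
  n2: {k} / ∅
  n3: {k,p} / ∅
  n4: {k,p} / ∅
  n5: {k} / {k,z}

Live sets:
  live n0: ∅→{z}
  live n1: {z}→{z}
  live n2: ∅→∅
  live n3: {z}→{k,z}
  live n4: {z}→{k,z}
  live n5: {k,z}→{z}

live-out(n1) = ["z"]

Answer: ["z"]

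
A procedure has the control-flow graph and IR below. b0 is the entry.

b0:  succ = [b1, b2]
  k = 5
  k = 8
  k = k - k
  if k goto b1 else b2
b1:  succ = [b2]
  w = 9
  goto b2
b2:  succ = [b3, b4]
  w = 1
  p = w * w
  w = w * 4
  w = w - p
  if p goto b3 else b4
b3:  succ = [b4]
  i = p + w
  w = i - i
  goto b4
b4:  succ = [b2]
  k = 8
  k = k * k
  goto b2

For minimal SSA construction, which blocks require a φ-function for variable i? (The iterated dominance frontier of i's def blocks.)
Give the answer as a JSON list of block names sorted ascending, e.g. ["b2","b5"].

idom tree: b1←b0 b2←b0 b3←b2 b4←b2
Dom∩ at merges:
  b2: preds {b0,b1,b4}: {b0} ∩ {b0,b1} ∩ {b0,b2,b4} = {b0}; idom=b0
  b4: preds {b2,b3}: {b0,b2} ∩ {b0,b2,b3} = {b0,b2}; idom=b2

Frontier:
  join b2 pred b0: · stop@b0
  join b2 pred b1: b1 stop@b0
  join b2 pred b4: b4→b2 stop@b0
  join b4 pred b2: · stop@b2
  join b4 pred b3: b3 stop@b2
  DF(b0)=∅
  DF(b1)={b2}
  DF(b2)={b2}
  DF(b3)={b4}
  DF(b4)={b2}

φ for i: defs {b3}
  DF⁺ = {b2,b4}

Answer: ["b2", "b4"]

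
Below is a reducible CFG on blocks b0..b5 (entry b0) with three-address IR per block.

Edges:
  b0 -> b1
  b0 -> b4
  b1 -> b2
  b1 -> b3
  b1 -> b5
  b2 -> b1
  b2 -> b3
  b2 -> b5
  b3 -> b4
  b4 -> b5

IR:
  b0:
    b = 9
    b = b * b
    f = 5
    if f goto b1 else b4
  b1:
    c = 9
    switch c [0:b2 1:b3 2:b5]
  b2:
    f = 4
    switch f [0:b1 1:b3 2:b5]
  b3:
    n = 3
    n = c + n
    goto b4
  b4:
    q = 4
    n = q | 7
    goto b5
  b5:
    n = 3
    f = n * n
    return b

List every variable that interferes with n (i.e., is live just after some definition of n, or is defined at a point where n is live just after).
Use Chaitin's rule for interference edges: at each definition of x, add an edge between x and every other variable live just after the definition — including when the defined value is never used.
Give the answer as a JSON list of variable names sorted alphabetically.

Per-block:
  b0: {b,f} / ∅
  b1: {c} / ∅
  b2: {f} / ∅
  b3: {n} / {c}
  b4: {n,q} / ∅
  b5: {f,n} / {b}

Liveness:
  b0 li=∅ lo={b}
  b1 li={b} lo={b,c}
  b2 li={b,c} lo={b,c}
  b3 li={b,c} lo={b}
  b4 li={b} lo={b}
  b5 li={b} lo=∅

Interference:
  b↔{c,f,n,q}
  c↔{b,f,n}
  f↔{b,c}
  n↔{b,c}
  q↔{b}

N(n) = ["b", "c"]

Answer: ["b", "c"]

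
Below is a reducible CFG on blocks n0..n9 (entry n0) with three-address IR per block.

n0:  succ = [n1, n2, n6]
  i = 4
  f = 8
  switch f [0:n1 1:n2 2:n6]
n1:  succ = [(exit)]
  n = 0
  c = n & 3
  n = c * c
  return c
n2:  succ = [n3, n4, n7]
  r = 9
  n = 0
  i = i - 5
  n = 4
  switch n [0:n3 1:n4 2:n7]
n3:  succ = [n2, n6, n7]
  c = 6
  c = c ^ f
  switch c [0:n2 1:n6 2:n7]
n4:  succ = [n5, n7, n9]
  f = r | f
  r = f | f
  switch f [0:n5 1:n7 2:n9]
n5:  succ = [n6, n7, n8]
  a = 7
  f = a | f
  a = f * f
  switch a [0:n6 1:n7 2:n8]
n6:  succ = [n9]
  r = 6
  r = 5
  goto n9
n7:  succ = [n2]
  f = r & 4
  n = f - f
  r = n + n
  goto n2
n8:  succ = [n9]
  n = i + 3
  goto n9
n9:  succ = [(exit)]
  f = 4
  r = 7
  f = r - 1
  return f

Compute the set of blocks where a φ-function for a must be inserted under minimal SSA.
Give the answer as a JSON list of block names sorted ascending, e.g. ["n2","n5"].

Answer: ["n2", "n6", "n7", "n9"]

Working:
idom tree: n1←n0 n2←n0 n3←n2 n4←n2 n5←n4 n6←n0 n7←n2 n8←n5 n9←n0
Dom at joins:
  n2: preds {n0,n3,n7}: {n0} ∩ {n0,n2,n3} ∩ {n0,n2,n7} = {n0}; idom=n0
  n6: preds {n0,n3,n5}: {n0} ∩ {n0,n2,n3} ∩ {n0,n2,n4,n5} = {n0}; idom=n0
  n7: preds {n2,n3,n4,n5}: {n0,n2} ∩ {n0,n2,n3} ∩ {n0,n2,n4} ∩ {n0,n2,n4,n5} = {n0,n2}; idom=n2
  n9: preds {n4,n6,n8}: {n0,n2,n4} ∩ {n0,n6} ∩ {n0,n2,n4,n5,n8} = {n0}; idom=n0

DF derivation:
  join n2 pred n0: · stop@n0
  join n2 pred n3: n3→n2 stop@n0
  join n2 pred n7: n7→n2 stop@n0
  join n6 pred n0: · stop@n0
  join n6 pred n3: n3→n2 stop@n0
  join n6 pred n5: n5→n4→n2 stop@n0
  join n7 pred n2: · stop@n2
  join n7 pred n3: n3 stop@n2
  join n7 pred n4: n4 stop@n2
  join n7 pred n5: n5→n4 stop@n2
  join n9 pred n4: n4→n2 stop@n0
  join n9 pred n6: n6 stop@n0
  join n9 pred n8: n8→n5→n4→n2 stop@n0
  n0 → ∅
  n1 → ∅
  n2 → {n2,n6,n9}
  n3 → {n2,n6,n7}
  n4 → {n6,n7,n9}
  n5 → {n6,n7,n9}
  n6 → {n9}
  n7 → {n2}
  n8 → {n9}
  n9 → ∅

φ for a: defs {n5}
  DF⁺ = {n2,n6,n7,n9}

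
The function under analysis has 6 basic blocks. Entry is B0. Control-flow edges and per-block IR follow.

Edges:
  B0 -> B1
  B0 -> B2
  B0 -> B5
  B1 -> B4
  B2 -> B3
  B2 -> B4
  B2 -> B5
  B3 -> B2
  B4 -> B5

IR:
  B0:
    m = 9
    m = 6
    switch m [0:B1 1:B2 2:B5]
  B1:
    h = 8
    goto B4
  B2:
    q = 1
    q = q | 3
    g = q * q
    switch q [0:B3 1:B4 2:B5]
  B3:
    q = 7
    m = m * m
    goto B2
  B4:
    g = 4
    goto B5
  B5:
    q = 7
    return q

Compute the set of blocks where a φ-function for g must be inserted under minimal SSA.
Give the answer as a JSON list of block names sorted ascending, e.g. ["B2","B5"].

idom tree: B1←B0 B2←B0 B3←B2 B4←B0 B5←B0
Dom∩ at merges:
  B2: preds {B0,B3}: {B0} ∩ {B0,B2,B3} = {B0}; idom=B0
  B4: preds {B1,B2}: {B0,B1} ∩ {B0,B2} = {B0}; idom=B0
  B5: preds {B0,B2,B4}: {B0} ∩ {B0,B2} ∩ {B0,B4} = {B0}; idom=B0

DF walk-up:
  B2←B0: walk · to B0
  B2←B3: walk B3→B2 to B0
  B4←B1: walk B1 to B0
  B4←B2: walk B2 to B0
  B5←B0: walk · to B0
  B5←B2: walk B2 to B0
  B5←B4: walk B4 to B0
  B0 → ∅
  B1 → {B4}
  B2 → {B2,B4,B5}
  B3 → {B2}
  B4 → {B5}
  B5 → ∅

φ for g: defs {B2,B4}
  DF⁺ = {B2,B4,B5}

Answer: ["B2", "B4", "B5"]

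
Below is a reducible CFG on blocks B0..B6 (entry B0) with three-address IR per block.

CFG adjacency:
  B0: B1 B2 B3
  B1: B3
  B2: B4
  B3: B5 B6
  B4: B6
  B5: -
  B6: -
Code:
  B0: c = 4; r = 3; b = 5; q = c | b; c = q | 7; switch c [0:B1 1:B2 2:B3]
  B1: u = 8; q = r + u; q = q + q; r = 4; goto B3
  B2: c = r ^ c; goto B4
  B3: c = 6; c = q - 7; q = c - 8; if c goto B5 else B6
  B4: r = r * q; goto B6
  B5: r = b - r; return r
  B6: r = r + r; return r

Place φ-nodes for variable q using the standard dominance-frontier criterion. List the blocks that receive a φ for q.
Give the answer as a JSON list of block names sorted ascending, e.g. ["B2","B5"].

Answer: ["B3", "B6"]

Analysis:
idom tree: B1←B0 B2←B0 B3←B0 B4←B2 B5←B3 B6←B0
Dom at joins:
  B3: preds {B0,B1}: {B0} ∩ {B0,B1} = {B0}; idom=B0
  B6: preds {B3,B4}: {B0,B3} ∩ {B0,B2,B4} = {B0}; idom=B0

Frontier:
  B3←B0: walk · to B0
  B3←B1: walk B1 to B0
  B6←B3: walk B3 to B0
  B6←B4: walk B4→B2 to B0
  B0: DF=∅
  B1: DF={B3}
  B2: DF={B6}
  B3: DF={B6}
  B4: DF={B6}
  B5: DF=∅
  B6: DF=∅

φ for q: defs {B0,B1,B3}
  DF⁺ = {B3,B6}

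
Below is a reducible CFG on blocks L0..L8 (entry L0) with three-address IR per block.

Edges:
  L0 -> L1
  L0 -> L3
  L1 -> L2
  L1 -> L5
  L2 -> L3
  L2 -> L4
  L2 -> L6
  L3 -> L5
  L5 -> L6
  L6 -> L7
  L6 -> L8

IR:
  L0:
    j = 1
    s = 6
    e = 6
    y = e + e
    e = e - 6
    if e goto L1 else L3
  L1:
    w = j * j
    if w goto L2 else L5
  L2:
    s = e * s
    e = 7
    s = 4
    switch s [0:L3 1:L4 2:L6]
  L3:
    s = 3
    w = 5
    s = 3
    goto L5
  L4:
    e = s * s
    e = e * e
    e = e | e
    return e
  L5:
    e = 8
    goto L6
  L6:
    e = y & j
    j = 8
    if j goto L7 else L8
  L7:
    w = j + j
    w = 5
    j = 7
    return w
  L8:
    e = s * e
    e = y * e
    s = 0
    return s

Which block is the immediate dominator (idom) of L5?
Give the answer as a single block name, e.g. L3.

idom tree: L1←L0 L2←L1 L3←L0 L4←L2 L5←L0 L6←L0 L7←L6 L8←L6
Join-block Dom:
  L3: preds {L0,L2}: {L0} ∩ {L0,L1,L2} = {L0}; idom=L0
  L5: preds {L1,L3}: {L0,L1} ∩ {L0,L3} = {L0}; idom=L0
  L6: preds {L2,L5}: {L0,L1,L2} ∩ {L0,L5} = {L0}; idom=L0

idom(L5) = L0

Answer: L0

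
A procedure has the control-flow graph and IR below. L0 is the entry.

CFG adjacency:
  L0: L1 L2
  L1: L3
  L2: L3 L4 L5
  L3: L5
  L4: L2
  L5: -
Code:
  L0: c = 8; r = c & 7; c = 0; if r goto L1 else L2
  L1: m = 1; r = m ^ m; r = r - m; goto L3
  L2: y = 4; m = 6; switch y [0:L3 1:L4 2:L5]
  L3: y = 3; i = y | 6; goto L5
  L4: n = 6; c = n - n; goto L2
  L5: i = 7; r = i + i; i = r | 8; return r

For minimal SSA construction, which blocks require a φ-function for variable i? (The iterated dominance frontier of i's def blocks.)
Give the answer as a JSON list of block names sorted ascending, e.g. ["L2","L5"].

Answer: ["L5"]

Derivation:
idom tree: L1←L0 L2←L0 L3←L0 L4←L2 L5←L0
Dom∩ at merges:
  L2: preds {L0,L4}: {L0} ∩ {L0,L2,L4} = {L0}; idom=L0
  L3: preds {L1,L2}: {L0,L1} ∩ {L0,L2} = {L0}; idom=L0
  L5: preds {L2,L3}: {L0,L2} ∩ {L0,L3} = {L0}; idom=L0

DF derivation:
  join L2 pred L0: · stop@L0
  join L2 pred L4: L4→L2 stop@L0
  join L3 pred L1: L1 stop@L0
  join L3 pred L2: L2 stop@L0
  join L5 pred L2: L2 stop@L0
  join L5 pred L3: L3 stop@L0
  L0: DF=∅
  L1: DF={L3}
  L2: DF={L2,L3,L5}
  L3: DF={L5}
  L4: DF={L2}
  L5: DF=∅

φ for i: defs {L3,L5}
  DF⁺ = {L5}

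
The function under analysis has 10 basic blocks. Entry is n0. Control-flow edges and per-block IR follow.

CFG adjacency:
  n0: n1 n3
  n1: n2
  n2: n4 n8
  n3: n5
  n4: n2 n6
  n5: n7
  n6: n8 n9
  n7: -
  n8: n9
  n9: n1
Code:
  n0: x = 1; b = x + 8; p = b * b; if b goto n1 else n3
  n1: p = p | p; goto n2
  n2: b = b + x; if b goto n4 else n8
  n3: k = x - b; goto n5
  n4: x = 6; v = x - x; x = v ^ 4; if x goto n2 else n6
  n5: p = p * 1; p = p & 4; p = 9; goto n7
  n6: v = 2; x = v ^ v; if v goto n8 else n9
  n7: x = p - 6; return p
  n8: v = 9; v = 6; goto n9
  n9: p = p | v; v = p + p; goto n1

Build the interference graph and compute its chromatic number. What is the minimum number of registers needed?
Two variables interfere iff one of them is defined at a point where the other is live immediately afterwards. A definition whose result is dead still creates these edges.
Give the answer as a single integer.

Answer: 4

Working:
def/use:
  n0: def={b,p,x} ue=∅
  n1: def={p} ue={p}
  n2: def={b} ue={b,x}
  n3: def={k} ue={b,x}
  n4: def={v,x} ue=∅
  n5: def={p} ue={p}
  n6: def={v,x} ue=∅
  n7: def={x} ue={p}
  n8: def={v} ue=∅
  n9: def={p,v} ue={p,v}

Liveness:
  n0 li=∅ lo={b,p,x}
  n1 li={b,p,x} lo={b,p,x}
  n2 li={b,p,x} lo={b,p,x}
  n3 li={b,p,x} lo={p}
  n4 li={b,p} lo={b,p,x}
  n5 li={p} lo={p}
  n6 li={b,p} lo={b,p,v,x}
  n7 li={p} lo=∅
  n8 li={b,p,x} lo={b,p,v,x}
  n9 li={b,p,v,x} lo={b,p,x}

Interference:
  b: {p,v,x}
  k: {p}
  p: {b,k,v,x}
  v: {b,p,x}
  x: {b,p,v}

Chromatic number:
  clique {b,p,v,x} ⇒ need ≥ 4
  4-colouring: c0={p}  c1={b,k}  c2={v}  c3={x}
  χ = 4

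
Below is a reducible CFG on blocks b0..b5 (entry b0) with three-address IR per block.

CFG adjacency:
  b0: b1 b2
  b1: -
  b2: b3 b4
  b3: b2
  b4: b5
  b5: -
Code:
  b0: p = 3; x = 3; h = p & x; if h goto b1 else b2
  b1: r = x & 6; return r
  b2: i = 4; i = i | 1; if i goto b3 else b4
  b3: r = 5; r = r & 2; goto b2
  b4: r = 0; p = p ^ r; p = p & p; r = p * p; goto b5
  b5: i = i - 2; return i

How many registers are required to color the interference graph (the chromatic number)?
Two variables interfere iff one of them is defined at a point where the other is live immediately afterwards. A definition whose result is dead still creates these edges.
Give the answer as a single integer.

Block summaries:
  b0: {h,p,x} / ∅
  b1: {r} / {x}
  b2: {i} / ∅
  b3: {r} / ∅
  b4: {p,r} / {p}
  b5: {i} / {i}

Backward fixpoint:
  live b0: ∅→{p,x}
  live b1: {x}→∅
  live b2: {p}→{i,p}
  live b3: {p}→{p}
  live b4: {i,p}→{i}
  live b5: {i}→∅

Interference:
  h↔{p,x}
  i↔{p,r}
  p↔{h,i,r,x}
  r↔{i,p}
  x↔{h,p}

Colouring:
  clique {h,p,x} ⇒ need ≥ 3
  assign h→c1 i→c1 p→c0 r→c2 x→c2 — no edge inside a register ⇒ χ ≤ 3
  χ = 3

Answer: 3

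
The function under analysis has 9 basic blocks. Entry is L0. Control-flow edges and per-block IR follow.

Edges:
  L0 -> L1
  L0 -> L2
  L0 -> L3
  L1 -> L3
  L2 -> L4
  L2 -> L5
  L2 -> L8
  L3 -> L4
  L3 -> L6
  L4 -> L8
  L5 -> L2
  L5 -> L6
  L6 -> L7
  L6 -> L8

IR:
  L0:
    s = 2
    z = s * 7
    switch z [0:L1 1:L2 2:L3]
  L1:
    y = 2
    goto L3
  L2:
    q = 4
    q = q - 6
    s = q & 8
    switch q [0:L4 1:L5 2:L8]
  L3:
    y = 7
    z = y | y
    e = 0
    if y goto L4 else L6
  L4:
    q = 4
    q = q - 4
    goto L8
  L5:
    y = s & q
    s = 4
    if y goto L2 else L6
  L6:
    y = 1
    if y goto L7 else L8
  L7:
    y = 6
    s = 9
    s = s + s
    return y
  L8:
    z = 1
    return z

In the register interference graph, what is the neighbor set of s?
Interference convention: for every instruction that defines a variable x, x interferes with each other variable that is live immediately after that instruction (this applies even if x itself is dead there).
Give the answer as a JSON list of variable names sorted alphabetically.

Answer: ["q", "y"]

Analysis:
Block summaries:
  L0: def={s,z} ue=∅
  L1: def={y} ue=∅
  L2: def={q,s} ue=∅
  L3: def={e,y,z} ue=∅
  L4: def={q} ue=∅
  L5: def={s,y} ue={q,s}
  L6: def={y} ue=∅
  L7: def={s,y} ue=∅
  L8: def={z} ue=∅

Backward fixpoint:
  live L0: ∅→∅
  live L1: ∅→∅
  live L2: ∅→{q,s}
  live L3: ∅→∅
  live L4: ∅→∅
  live L5: {q,s}→∅
  live L6: ∅→∅
  live L7: ∅→∅
  live L8: ∅→∅

Conflict graph:
  e: {y}
  q: {s}
  s: {q,y}
  y: {e,s,z}
  z: {y}

N(s) = ["q", "y"]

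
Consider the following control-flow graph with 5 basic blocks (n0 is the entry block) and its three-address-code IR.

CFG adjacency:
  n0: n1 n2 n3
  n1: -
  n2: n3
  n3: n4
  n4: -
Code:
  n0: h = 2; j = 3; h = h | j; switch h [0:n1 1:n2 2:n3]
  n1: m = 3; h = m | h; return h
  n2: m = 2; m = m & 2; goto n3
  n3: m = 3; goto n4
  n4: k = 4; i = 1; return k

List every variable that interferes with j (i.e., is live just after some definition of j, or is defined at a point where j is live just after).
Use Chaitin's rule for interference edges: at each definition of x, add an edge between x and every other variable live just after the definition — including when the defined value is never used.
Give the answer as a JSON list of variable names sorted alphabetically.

Answer: ["h"]

Derivation:
Block summaries:
  n0: {h,j} / ∅
  n1: {h,m} / {h}
  n2: {m} / ∅
  n3: {m} / ∅
  n4: {i,k} / ∅

Live sets:
  n0: in=∅ out={h}
  n1: in={h} out=∅
  n2: in=∅ out=∅
  n3: in=∅ out=∅
  n4: in=∅ out=∅

Conflict graph:
  h — {j,m}
  i — {k}
  j — {h}
  k — {i}
  m — {h}

N(j) = ["h"]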